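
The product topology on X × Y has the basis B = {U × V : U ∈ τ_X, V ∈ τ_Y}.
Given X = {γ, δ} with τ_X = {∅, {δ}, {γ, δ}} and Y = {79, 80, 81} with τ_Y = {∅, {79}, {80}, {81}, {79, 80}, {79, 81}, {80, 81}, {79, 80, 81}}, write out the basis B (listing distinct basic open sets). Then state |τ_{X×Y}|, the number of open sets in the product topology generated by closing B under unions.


Basis B = {∅ × ∅, {δ} × {79}, {δ} × {80}, {δ} × {81}, {γ, δ} × {79}, {γ, δ} × {80}, {γ, δ} × {81}, {δ} × {79, 80}, {δ} × {79, 81}, {δ} × {80, 81}, {δ} × {79, 80, 81}, {γ, δ} × {79, 80}, {γ, δ} × {79, 81}, {γ, δ} × {80, 81}, {γ, δ} × {79, 80, 81}}; |τ_{X×Y}| = 27.

Enumerate products U × V with U ∈ τ_X, V ∈ τ_Y (deduplicated):
  ∅ × ∅ = {} (∅)
  {δ} × {79} = {(δ,79)}
  {δ} × {80} = {(δ,80)}
  {δ} × {81} = {(δ,81)}
  {γ, δ} × {79} = {(γ,79), (δ,79)}
  {γ, δ} × {80} = {(γ,80), (δ,80)}
  {γ, δ} × {81} = {(γ,81), (δ,81)}
  {δ} × {79, 80} = {(δ,79), (δ,80)}
  {δ} × {79, 81} = {(δ,79), (δ,81)}
  {δ} × {80, 81} = {(δ,80), (δ,81)}
  {δ} × {79, 80, 81} = {(δ,79), (δ,80), (δ,81)}
  {γ, δ} × {79, 80} = {(γ,79), (γ,80), (δ,79), (δ,80)}
  {γ, δ} × {79, 81} = {(γ,79), (γ,81), (δ,79), (δ,81)}
  {γ, δ} × {80, 81} = {(γ,80), (γ,81), (δ,80), (δ,81)}
  {γ, δ} × {79, 80, 81} = {(γ,79), (γ,80), (γ,81), (δ,79), (δ,80), (δ,81)}
These 15 distinct sets form the basis B.
Close under arbitrary unions to get τ_{X×Y}; counting gives |τ_{X×Y}| = 27.


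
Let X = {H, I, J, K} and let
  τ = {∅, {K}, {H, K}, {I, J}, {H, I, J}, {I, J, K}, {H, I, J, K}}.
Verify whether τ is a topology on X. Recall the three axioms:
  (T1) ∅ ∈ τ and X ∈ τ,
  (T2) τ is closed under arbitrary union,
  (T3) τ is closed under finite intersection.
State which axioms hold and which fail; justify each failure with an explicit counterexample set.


τ is NOT a topology on X.

Axiom (T1): ∅ ∈ τ? Yes; X ∈ τ? Yes.
Axiom (T2/T3): check pairwise unions and intersections of members of τ.
Counterexample for (T3): {H, K} ∩ {H, I, J} = {H} ∉ τ. Therefore τ is NOT a topology.


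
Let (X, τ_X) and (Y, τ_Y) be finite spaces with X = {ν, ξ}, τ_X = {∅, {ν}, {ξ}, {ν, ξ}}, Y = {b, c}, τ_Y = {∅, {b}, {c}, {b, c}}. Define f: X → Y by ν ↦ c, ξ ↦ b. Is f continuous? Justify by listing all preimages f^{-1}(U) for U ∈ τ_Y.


f IS continuous.

Compute f^{-1}(U) for each U ∈ τ_Y:
  U = ∅: f^{-1}(U) = ∅ ∈ τ_X ✓.
  U = {b}: f^{-1}(U) = {ξ} ∈ τ_X ✓.
  U = {c}: f^{-1}(U) = {ν} ∈ τ_X ✓.
  U = {b, c}: f^{-1}(U) = {ν, ξ} ∈ τ_X ✓.
Every preimage lies in τ_X, so f IS continuous.


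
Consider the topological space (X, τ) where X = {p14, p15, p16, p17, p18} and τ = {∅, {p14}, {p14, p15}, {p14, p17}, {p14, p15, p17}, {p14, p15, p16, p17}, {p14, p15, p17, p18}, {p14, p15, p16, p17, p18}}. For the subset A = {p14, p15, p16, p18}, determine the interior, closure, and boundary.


int(A) = {p14, p15}, cl(A) = {p14, p15, p16, p17, p18}, ∂A = {p16, p17, p18}.

Closed sets in (X, τ) are complements of opens:
  closed(X, τ) = {∅, {p16}, {p18}, {p16, p18}, {p15, p16, p18}, {p16, p17, p18}, {p15, p16, p17, p18}, {p14, p15, p16, p17, p18}}.
int(A) = ⋃ {U ∈ τ : U ⊆ A}. Opens contained in A: ∅, {p14}, {p14, p15}.
Taking the union of these: int(A) = {p14, p15}.
cl(A) = ⋂ {C closed : A ⊆ C}. Closed sets containing A: {p14, p15, p16, p17, p18}.
Intersecting these: cl(A) = {p14, p15, p16, p17, p18}.
∂A = cl(A) ∖ int(A) = {p14, p15, p16, p17, p18} ∖ {p14, p15} = {p16, p17, p18}.


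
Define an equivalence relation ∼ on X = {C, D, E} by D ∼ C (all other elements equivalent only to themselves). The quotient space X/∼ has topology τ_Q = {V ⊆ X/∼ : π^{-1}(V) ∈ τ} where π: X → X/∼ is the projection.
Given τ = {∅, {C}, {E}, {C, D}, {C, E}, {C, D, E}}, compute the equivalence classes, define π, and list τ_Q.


X/∼ = {[C=D], [E]}; |τ_Q| = 4.

Equivalence classes: [C=D], [E].
Quotient map π: X → X/∼ sends C ↦ [C=D], D ↦ [C=D], E ↦ [E].
For each subset V ⊆ X/∼, compute π^{-1}(V) ⊆ X and check whether π^{-1}(V) ∈ τ. V is open in τ_Q iff π^{-1}(V) ∈ τ.
  V = {}: π^{-1}(V) = ∅ ∈ τ ✓.
  V = {[C=D]}: π^{-1}(V) = {C, D} ∈ τ ✓.
  V = {[E]}: π^{-1}(V) = {E} ∈ τ ✓.
  V = {[C=D], [E]}: π^{-1}(V) = {C, D, E} ∈ τ ✓.
Open sets in the quotient: τ_Q = {{}, {[C=D]}, {[E]}, {[C=D], [E]}} (4 elements).


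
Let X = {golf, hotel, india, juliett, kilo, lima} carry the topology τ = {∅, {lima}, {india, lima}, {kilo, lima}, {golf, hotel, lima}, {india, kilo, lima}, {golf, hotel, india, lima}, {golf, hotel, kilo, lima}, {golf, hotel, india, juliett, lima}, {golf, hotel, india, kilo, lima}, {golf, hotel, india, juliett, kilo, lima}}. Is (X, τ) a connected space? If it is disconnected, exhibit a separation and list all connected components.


(X, τ) is connected.

Find clopen sets (U ∈ τ with X ∖ U ∈ τ):
  U = ∅, X ∖ U = {golf, hotel, india, juliett, kilo, lima} — both open, so U is clopen.
  U = {golf, hotel, india, juliett, kilo, lima}, X ∖ U = ∅ — both open, so U is clopen.
Only trivial clopens (∅ and X) exist, so (X, τ) is connected.
Compute connected components by grouping points that agree on all clopens:
  component: {golf, hotel, india, juliett, kilo, lima}


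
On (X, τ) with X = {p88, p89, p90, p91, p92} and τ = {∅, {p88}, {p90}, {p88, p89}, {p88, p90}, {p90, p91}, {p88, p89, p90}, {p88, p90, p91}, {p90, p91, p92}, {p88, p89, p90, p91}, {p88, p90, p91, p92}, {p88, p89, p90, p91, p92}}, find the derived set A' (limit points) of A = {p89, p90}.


A' = {p91, p92}

For each x ∈ X, list the open sets U ∈ τ with x ∈ U, then check whether U ∩ (A ∖ {x}) ≠ ∅ for every such U.
  x = p88: open {p88} ∋ x has {p88} ∩ (A ∖ {p88}) = ∅, so x is NOT a limit point.
  x = p89: open {p88, p89} ∋ x has {p88, p89} ∩ (A ∖ {p89}) = ∅, so x is NOT a limit point.
  x = p90: open {p90} ∋ x has {p90} ∩ (A ∖ {p90}) = ∅, so x is NOT a limit point.
  x = p91: opens ∋ x are {p90, p91}, {p88, p90, p91}, {p90, p91, p92}, {p88, p89, p90, p91}, {p88, p90, p91, p92}, {p88, p89, p90, p91, p92}; each meets A ∖ {p91}, so x IS a limit point.
  x = p92: opens ∋ x are {p90, p91, p92}, {p88, p90, p91, p92}, {p88, p89, p90, p91, p92}; each meets A ∖ {p92}, so x IS a limit point.
Collecting: A' = {p91, p92}.


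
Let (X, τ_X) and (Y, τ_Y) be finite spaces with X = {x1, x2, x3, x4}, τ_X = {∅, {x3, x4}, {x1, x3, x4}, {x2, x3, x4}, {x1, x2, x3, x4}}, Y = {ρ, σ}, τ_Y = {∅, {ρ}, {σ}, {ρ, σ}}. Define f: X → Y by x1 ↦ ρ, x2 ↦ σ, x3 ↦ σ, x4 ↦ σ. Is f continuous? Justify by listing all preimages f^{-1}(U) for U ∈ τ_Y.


f is NOT continuous.

Compute f^{-1}(U) for each U ∈ τ_Y:
  U = ∅: f^{-1}(U) = ∅ ∈ τ_X ✓.
  U = {ρ}: f^{-1}(U) = {x1} ∉ τ_X ✗.
  U = {σ}: f^{-1}(U) = {x2, x3, x4} ∈ τ_X ✓.
  U = {ρ, σ}: f^{-1}(U) = {x1, x2, x3, x4} ∈ τ_X ✓.
Found U = {ρ} with f^{-1}(U) = {x1} not in τ_X. Therefore f is NOT continuous.


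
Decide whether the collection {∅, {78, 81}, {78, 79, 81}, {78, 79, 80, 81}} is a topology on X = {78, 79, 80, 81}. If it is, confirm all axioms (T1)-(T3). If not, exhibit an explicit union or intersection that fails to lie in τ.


τ IS a topology on X.

Axiom (T1): ∅ ∈ τ? Yes; X ∈ τ? Yes.
Axiom (T2/T3): check pairwise unions and intersections of members of τ.
All pairwise intersections and unions checked — each lies in τ. Therefore τ satisfies (T1), (T2), (T3): it IS a topology on X.


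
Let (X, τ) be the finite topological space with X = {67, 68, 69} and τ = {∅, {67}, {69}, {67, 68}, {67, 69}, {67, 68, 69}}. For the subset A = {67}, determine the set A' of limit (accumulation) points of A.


A' = {68}

For each x ∈ X, list the open sets U ∈ τ with x ∈ U, then check whether U ∩ (A ∖ {x}) ≠ ∅ for every such U.
  x = 67: open {67} ∋ x has {67} ∩ (A ∖ {67}) = ∅, so x is NOT a limit point.
  x = 68: opens ∋ x are {67, 68}, {67, 68, 69}; each meets A ∖ {68}, so x IS a limit point.
  x = 69: open {69} ∋ x has {69} ∩ (A ∖ {69}) = ∅, so x is NOT a limit point.
Collecting: A' = {68}.


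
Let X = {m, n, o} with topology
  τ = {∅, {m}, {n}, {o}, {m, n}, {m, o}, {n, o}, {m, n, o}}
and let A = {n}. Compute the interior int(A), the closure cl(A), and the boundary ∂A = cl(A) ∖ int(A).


int(A) = {n}, cl(A) = {n}, ∂A = ∅.

Closed sets in (X, τ) are complements of opens:
  closed(X, τ) = {∅, {m}, {n}, {o}, {m, n}, {m, o}, {n, o}, {m, n, o}}.
int(A) = ⋃ {U ∈ τ : U ⊆ A}. Opens contained in A: ∅, {n}.
Taking the union of these: int(A) = {n}.
cl(A) = ⋂ {C closed : A ⊆ C}. Closed sets containing A: {n}, {m, n}, {n, o}, {m, n, o}.
Intersecting these: cl(A) = {n}.
∂A = cl(A) ∖ int(A) = {n} ∖ {n} = ∅.


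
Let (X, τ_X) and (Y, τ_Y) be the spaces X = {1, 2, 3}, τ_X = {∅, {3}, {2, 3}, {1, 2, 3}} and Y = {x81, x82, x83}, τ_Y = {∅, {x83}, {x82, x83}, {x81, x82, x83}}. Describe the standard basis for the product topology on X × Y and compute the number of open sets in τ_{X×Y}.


Basis B = {∅ × ∅, {3} × {x83}, {2, 3} × {x83}, {3} × {x82, x83}, {1, 2, 3} × {x83}, {3} × {x81, x82, x83}, {2, 3} × {x82, x83}, {1, 2, 3} × {x82, x83}, {2, 3} × {x81, x82, x83}, {1, 2, 3} × {x81, x82, x83}}; |τ_{X×Y}| = 20.

Enumerate products U × V with U ∈ τ_X, V ∈ τ_Y (deduplicated):
  ∅ × ∅ = {} (∅)
  {3} × {x83} = {(3,x83)}
  {2, 3} × {x83} = {(2,x83), (3,x83)}
  {3} × {x82, x83} = {(3,x82), (3,x83)}
  {1, 2, 3} × {x83} = {(1,x83), (2,x83), (3,x83)}
  {3} × {x81, x82, x83} = {(3,x81), (3,x82), (3,x83)}
  {2, 3} × {x82, x83} = {(2,x82), (2,x83), (3,x82), (3,x83)}
  {1, 2, 3} × {x82, x83} = {(1,x82), (1,x83), (2,x82), (2,x83), (3,x82), (3,x83)}
  {2, 3} × {x81, x82, x83} = {(2,x81), (2,x82), (2,x83), (3,x81), (3,x82), (3,x83)}
  {1, 2, 3} × {x81, x82, x83} = {(1,x81), (1,x82), (1,x83), (2,x81), (2,x82), (2,x83), (3,x81), (3,x82), (3,x83)}
These 10 distinct sets form the basis B.
Close under arbitrary unions to get τ_{X×Y}; counting gives |τ_{X×Y}| = 20.


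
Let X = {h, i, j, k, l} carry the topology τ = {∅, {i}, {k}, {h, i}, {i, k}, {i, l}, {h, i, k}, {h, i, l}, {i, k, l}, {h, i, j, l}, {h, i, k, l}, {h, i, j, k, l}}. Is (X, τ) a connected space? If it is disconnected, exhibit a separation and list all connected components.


(X, τ) is disconnected; components = [{k}, {h, i, j, l}].

Find clopen sets (U ∈ τ with X ∖ U ∈ τ):
  U = ∅, X ∖ U = {h, i, j, k, l} — both open, so U is clopen.
  U = {k}, X ∖ U = {h, i, j, l} — both open, so U is clopen.
  U = {h, i, j, l}, X ∖ U = {k} — both open, so U is clopen.
  U = {h, i, j, k, l}, X ∖ U = ∅ — both open, so U is clopen.
Nontrivial clopen(s) exist: e.g. {h, i, j, l}. So (X, τ) is disconnected.
Compute connected components by grouping points that agree on all clopens:
  component: {k}
  component: {h, i, j, l}


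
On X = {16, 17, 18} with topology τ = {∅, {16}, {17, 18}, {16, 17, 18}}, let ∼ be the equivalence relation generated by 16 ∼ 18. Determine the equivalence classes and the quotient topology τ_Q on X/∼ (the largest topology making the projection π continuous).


X/∼ = {[16=18], [17]}; |τ_Q| = 2.

Equivalence classes: [16=18], [17].
Quotient map π: X → X/∼ sends 16 ↦ [16=18], 17 ↦ [17], 18 ↦ [16=18].
For each subset V ⊆ X/∼, compute π^{-1}(V) ⊆ X and check whether π^{-1}(V) ∈ τ. V is open in τ_Q iff π^{-1}(V) ∈ τ.
  V = {}: π^{-1}(V) = ∅ ∈ τ ✓.
  V = {[16=18]}: π^{-1}(V) = {16, 18} ∉ τ ✗.
  V = {[17]}: π^{-1}(V) = {17} ∉ τ ✗.
  V = {[16=18], [17]}: π^{-1}(V) = {16, 17, 18} ∈ τ ✓.
Open sets in the quotient: τ_Q = {{}, {[16=18], [17]}} (2 elements).


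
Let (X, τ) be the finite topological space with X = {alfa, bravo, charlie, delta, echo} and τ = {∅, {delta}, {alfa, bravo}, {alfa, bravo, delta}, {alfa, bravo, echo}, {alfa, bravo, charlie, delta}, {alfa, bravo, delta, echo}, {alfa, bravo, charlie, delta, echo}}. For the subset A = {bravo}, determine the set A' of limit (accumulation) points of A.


A' = {alfa, charlie, echo}

For each x ∈ X, list the open sets U ∈ τ with x ∈ U, then check whether U ∩ (A ∖ {x}) ≠ ∅ for every such U.
  x = alfa: opens ∋ x are {alfa, bravo}, {alfa, bravo, delta}, {alfa, bravo, echo}, {alfa, bravo, charlie, delta}, {alfa, bravo, delta, echo}, {alfa, bravo, charlie, delta, echo}; each meets A ∖ {alfa}, so x IS a limit point.
  x = bravo: open {alfa, bravo} ∋ x has {alfa, bravo} ∩ (A ∖ {bravo}) = ∅, so x is NOT a limit point.
  x = charlie: opens ∋ x are {alfa, bravo, charlie, delta}, {alfa, bravo, charlie, delta, echo}; each meets A ∖ {charlie}, so x IS a limit point.
  x = delta: open {delta} ∋ x has {delta} ∩ (A ∖ {delta}) = ∅, so x is NOT a limit point.
  x = echo: opens ∋ x are {alfa, bravo, echo}, {alfa, bravo, delta, echo}, {alfa, bravo, charlie, delta, echo}; each meets A ∖ {echo}, so x IS a limit point.
Collecting: A' = {alfa, charlie, echo}.


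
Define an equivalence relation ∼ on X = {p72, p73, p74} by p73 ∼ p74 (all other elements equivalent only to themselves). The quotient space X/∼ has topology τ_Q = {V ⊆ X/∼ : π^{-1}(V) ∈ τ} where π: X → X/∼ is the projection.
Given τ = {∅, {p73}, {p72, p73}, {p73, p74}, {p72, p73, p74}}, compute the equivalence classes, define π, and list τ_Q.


X/∼ = {[p72], [p73=p74]}; |τ_Q| = 3.

Equivalence classes: [p72], [p73=p74].
Quotient map π: X → X/∼ sends p72 ↦ [p72], p73 ↦ [p73=p74], p74 ↦ [p73=p74].
For each subset V ⊆ X/∼, compute π^{-1}(V) ⊆ X and check whether π^{-1}(V) ∈ τ. V is open in τ_Q iff π^{-1}(V) ∈ τ.
  V = {}: π^{-1}(V) = ∅ ∈ τ ✓.
  V = {[p72]}: π^{-1}(V) = {p72} ∉ τ ✗.
  V = {[p73=p74]}: π^{-1}(V) = {p73, p74} ∈ τ ✓.
  V = {[p72], [p73=p74]}: π^{-1}(V) = {p72, p73, p74} ∈ τ ✓.
Open sets in the quotient: τ_Q = {{}, {[p73=p74]}, {[p72], [p73=p74]}} (3 elements).


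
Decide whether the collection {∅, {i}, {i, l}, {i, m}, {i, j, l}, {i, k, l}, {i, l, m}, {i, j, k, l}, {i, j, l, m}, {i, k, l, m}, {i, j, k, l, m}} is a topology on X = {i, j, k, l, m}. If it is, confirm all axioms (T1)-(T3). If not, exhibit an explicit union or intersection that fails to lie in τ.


τ IS a topology on X.

Axiom (T1): ∅ ∈ τ? Yes; X ∈ τ? Yes.
Axiom (T2/T3): check pairwise unions and intersections of members of τ.
All pairwise intersections and unions checked — each lies in τ. Therefore τ satisfies (T1), (T2), (T3): it IS a topology on X.


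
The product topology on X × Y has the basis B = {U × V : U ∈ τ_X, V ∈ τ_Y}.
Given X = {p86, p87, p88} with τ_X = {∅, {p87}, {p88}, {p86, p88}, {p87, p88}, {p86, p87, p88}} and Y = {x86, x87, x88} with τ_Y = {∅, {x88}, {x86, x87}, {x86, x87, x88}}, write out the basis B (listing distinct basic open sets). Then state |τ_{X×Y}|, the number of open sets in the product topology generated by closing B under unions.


Basis B = {∅ × ∅, {p87} × {x88}, {p88} × {x88}, {p86, p88} × {x88}, {p87} × {x86, x87}, {p87, p88} × {x88}, {p88} × {x86, x87}, {p86, p87, p88} × {x88}, {p87} × {x86, x87, x88}, {p88} × {x86, x87, x88}, {p86, p88} × {x86, x87}, {p87, p88} × {x86, x87}, {p86, p88} × {x86, x87, x88}, {p86, p87, p88} × {x86, x87}, {p87, p88} × {x86, x87, x88}, {p86, p87, p88} × {x86, x87, x88}}; |τ_{X×Y}| = 36.

Enumerate products U × V with U ∈ τ_X, V ∈ τ_Y (deduplicated):
  ∅ × ∅ = {} (∅)
  {p87} × {x88} = {(p87,x88)}
  {p88} × {x88} = {(p88,x88)}
  {p86, p88} × {x88} = {(p86,x88), (p88,x88)}
  {p87} × {x86, x87} = {(p87,x86), (p87,x87)}
  {p87, p88} × {x88} = {(p87,x88), (p88,x88)}
  {p88} × {x86, x87} = {(p88,x86), (p88,x87)}
  {p86, p87, p88} × {x88} = {(p86,x88), (p87,x88), (p88,x88)}
  {p87} × {x86, x87, x88} = {(p87,x86), (p87,x87), (p87,x88)}
  {p88} × {x86, x87, x88} = {(p88,x86), (p88,x87), (p88,x88)}
  {p86, p88} × {x86, x87} = {(p86,x86), (p86,x87), (p88,x86), (p88,x87)}
  {p87, p88} × {x86, x87} = {(p87,x86), (p87,x87), (p88,x86), (p88,x87)}
  {p86, p88} × {x86, x87, x88} = {(p86,x86), (p86,x87), (p86,x88), (p88,x86), (p88,x87), (p88,x88)}
  {p86, p87, p88} × {x86, x87} = {(p86,x86), (p86,x87), (p87,x86), (p87,x87), (p88,x86), (p88,x87)}
  {p87, p88} × {x86, x87, x88} = {(p87,x86), (p87,x87), (p87,x88), (p88,x86), (p88,x87), (p88,x88)}
  {p86, p87, p88} × {x86, x87, x88} = {(p86,x86), (p86,x87), (p86,x88), (p87,x86), (p87,x87), (p87,x88), (p88,x86), (p88,x87), (p88,x88)}
These 16 distinct sets form the basis B.
Close under arbitrary unions to get τ_{X×Y}; counting gives |τ_{X×Y}| = 36.


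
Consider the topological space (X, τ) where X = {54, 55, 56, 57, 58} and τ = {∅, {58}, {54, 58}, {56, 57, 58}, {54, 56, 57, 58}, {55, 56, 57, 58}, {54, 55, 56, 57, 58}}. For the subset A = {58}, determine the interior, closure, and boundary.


int(A) = {58}, cl(A) = {54, 55, 56, 57, 58}, ∂A = {54, 55, 56, 57}.

Closed sets in (X, τ) are complements of opens:
  closed(X, τ) = {∅, {54}, {55}, {54, 55}, {55, 56, 57}, {54, 55, 56, 57}, {54, 55, 56, 57, 58}}.
int(A) = ⋃ {U ∈ τ : U ⊆ A}. Opens contained in A: ∅, {58}.
Taking the union of these: int(A) = {58}.
cl(A) = ⋂ {C closed : A ⊆ C}. Closed sets containing A: {54, 55, 56, 57, 58}.
Intersecting these: cl(A) = {54, 55, 56, 57, 58}.
∂A = cl(A) ∖ int(A) = {54, 55, 56, 57, 58} ∖ {58} = {54, 55, 56, 57}.


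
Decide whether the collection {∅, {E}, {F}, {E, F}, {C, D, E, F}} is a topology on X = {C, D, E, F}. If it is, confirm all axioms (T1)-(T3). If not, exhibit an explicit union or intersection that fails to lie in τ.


τ IS a topology on X.

Axiom (T1): ∅ ∈ τ? Yes; X ∈ τ? Yes.
Axiom (T2/T3): check pairwise unions and intersections of members of τ.
All pairwise intersections and unions checked — each lies in τ. Therefore τ satisfies (T1), (T2), (T3): it IS a topology on X.


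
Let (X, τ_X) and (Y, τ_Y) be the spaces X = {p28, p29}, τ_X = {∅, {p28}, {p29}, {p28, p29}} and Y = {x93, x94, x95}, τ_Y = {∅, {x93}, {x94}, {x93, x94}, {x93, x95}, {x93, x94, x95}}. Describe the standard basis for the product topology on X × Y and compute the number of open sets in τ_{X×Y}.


Basis B = {∅ × ∅, {p28} × {x93}, {p28} × {x94}, {p29} × {x93}, {p29} × {x94}, {p28} × {x93, x94}, {p28} × {x93, x95}, {p28, p29} × {x93}, {p28, p29} × {x94}, {p29} × {x93, x94}, {p29} × {x93, x95}, {p28} × {x93, x94, x95}, {p29} × {x93, x94, x95}, {p28, p29} × {x93, x94}, {p28, p29} × {x93, x95}, {p28, p29} × {x93, x94, x95}}; |τ_{X×Y}| = 36.

Enumerate products U × V with U ∈ τ_X, V ∈ τ_Y (deduplicated):
  ∅ × ∅ = {} (∅)
  {p28} × {x93} = {(p28,x93)}
  {p28} × {x94} = {(p28,x94)}
  {p29} × {x93} = {(p29,x93)}
  {p29} × {x94} = {(p29,x94)}
  {p28} × {x93, x94} = {(p28,x93), (p28,x94)}
  {p28} × {x93, x95} = {(p28,x93), (p28,x95)}
  {p28, p29} × {x93} = {(p28,x93), (p29,x93)}
  {p28, p29} × {x94} = {(p28,x94), (p29,x94)}
  {p29} × {x93, x94} = {(p29,x93), (p29,x94)}
  {p29} × {x93, x95} = {(p29,x93), (p29,x95)}
  {p28} × {x93, x94, x95} = {(p28,x93), (p28,x94), (p28,x95)}
  {p29} × {x93, x94, x95} = {(p29,x93), (p29,x94), (p29,x95)}
  {p28, p29} × {x93, x94} = {(p28,x93), (p28,x94), (p29,x93), (p29,x94)}
  {p28, p29} × {x93, x95} = {(p28,x93), (p28,x95), (p29,x93), (p29,x95)}
  {p28, p29} × {x93, x94, x95} = {(p28,x93), (p28,x94), (p28,x95), (p29,x93), (p29,x94), (p29,x95)}
These 16 distinct sets form the basis B.
Close under arbitrary unions to get τ_{X×Y}; counting gives |τ_{X×Y}| = 36.


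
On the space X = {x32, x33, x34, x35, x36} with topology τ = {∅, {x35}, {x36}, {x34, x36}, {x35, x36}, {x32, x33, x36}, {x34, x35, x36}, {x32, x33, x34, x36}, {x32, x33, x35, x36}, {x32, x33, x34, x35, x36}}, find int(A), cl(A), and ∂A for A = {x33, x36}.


int(A) = {x36}, cl(A) = {x32, x33, x34, x36}, ∂A = {x32, x33, x34}.

Closed sets in (X, τ) are complements of opens:
  closed(X, τ) = {∅, {x34}, {x35}, {x32, x33}, {x34, x35}, {x32, x33, x34}, {x32, x33, x35}, {x32, x33, x34, x35}, {x32, x33, x34, x36}, {x32, x33, x34, x35, x36}}.
int(A) = ⋃ {U ∈ τ : U ⊆ A}. Opens contained in A: ∅, {x36}.
Taking the union of these: int(A) = {x36}.
cl(A) = ⋂ {C closed : A ⊆ C}. Closed sets containing A: {x32, x33, x34, x36}, {x32, x33, x34, x35, x36}.
Intersecting these: cl(A) = {x32, x33, x34, x36}.
∂A = cl(A) ∖ int(A) = {x32, x33, x34, x36} ∖ {x36} = {x32, x33, x34}.


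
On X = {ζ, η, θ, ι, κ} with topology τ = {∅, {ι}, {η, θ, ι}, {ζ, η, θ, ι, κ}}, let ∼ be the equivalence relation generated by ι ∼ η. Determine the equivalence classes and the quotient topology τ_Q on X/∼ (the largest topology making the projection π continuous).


X/∼ = {[ζ], [η=ι], [θ], [κ]}; |τ_Q| = 3.

Equivalence classes: [ζ], [η=ι], [θ], [κ].
Quotient map π: X → X/∼ sends ζ ↦ [ζ], η ↦ [η=ι], θ ↦ [θ], ι ↦ [η=ι], κ ↦ [κ].
For each subset V ⊆ X/∼, compute π^{-1}(V) ⊆ X and check whether π^{-1}(V) ∈ τ. V is open in τ_Q iff π^{-1}(V) ∈ τ.
  V = {}: π^{-1}(V) = ∅ ∈ τ ✓.
  V = {[ζ]}: π^{-1}(V) = {ζ} ∉ τ ✗.
  V = {[η=ι]}: π^{-1}(V) = {η, ι} ∉ τ ✗.
  V = {[ζ], [η=ι]}: π^{-1}(V) = {ζ, η, ι} ∉ τ ✗.
  V = {[θ]}: π^{-1}(V) = {θ} ∉ τ ✗.
  V = {[ζ], [θ]}: π^{-1}(V) = {ζ, θ} ∉ τ ✗.
  V = {[η=ι], [θ]}: π^{-1}(V) = {η, θ, ι} ∈ τ ✓.
  V = {[ζ], [η=ι], [θ]}: π^{-1}(V) = {ζ, η, θ, ι} ∉ τ ✗.
  V = {[κ]}: π^{-1}(V) = {κ} ∉ τ ✗.
  V = {[ζ], [κ]}: π^{-1}(V) = {ζ, κ} ∉ τ ✗.
  V = {[η=ι], [κ]}: π^{-1}(V) = {η, ι, κ} ∉ τ ✗.
  V = {[ζ], [η=ι], [κ]}: π^{-1}(V) = {ζ, η, ι, κ} ∉ τ ✗.
  V = {[θ], [κ]}: π^{-1}(V) = {θ, κ} ∉ τ ✗.
  V = {[ζ], [θ], [κ]}: π^{-1}(V) = {ζ, θ, κ} ∉ τ ✗.
  V = {[η=ι], [θ], [κ]}: π^{-1}(V) = {η, θ, ι, κ} ∉ τ ✗.
  V = {[ζ], [η=ι], [θ], [κ]}: π^{-1}(V) = {ζ, η, θ, ι, κ} ∈ τ ✓.
Open sets in the quotient: τ_Q = {{}, {[η=ι], [θ]}, {[ζ], [η=ι], [θ], [κ]}} (3 elements).


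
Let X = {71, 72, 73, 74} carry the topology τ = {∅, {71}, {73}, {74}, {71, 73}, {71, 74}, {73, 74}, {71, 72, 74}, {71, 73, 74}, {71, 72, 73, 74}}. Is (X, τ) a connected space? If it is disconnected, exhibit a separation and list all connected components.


(X, τ) is disconnected; components = [{73}, {71, 72, 74}].

Find clopen sets (U ∈ τ with X ∖ U ∈ τ):
  U = ∅, X ∖ U = {71, 72, 73, 74} — both open, so U is clopen.
  U = {73}, X ∖ U = {71, 72, 74} — both open, so U is clopen.
  U = {71, 72, 74}, X ∖ U = {73} — both open, so U is clopen.
  U = {71, 72, 73, 74}, X ∖ U = ∅ — both open, so U is clopen.
Nontrivial clopen(s) exist: e.g. {71, 72, 74}. So (X, τ) is disconnected.
Compute connected components by grouping points that agree on all clopens:
  component: {73}
  component: {71, 72, 74}


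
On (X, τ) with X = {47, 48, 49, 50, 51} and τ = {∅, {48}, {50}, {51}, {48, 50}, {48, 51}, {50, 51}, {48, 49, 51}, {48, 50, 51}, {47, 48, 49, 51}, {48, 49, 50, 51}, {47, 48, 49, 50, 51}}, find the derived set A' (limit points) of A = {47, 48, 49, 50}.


A' = {47, 49}

For each x ∈ X, list the open sets U ∈ τ with x ∈ U, then check whether U ∩ (A ∖ {x}) ≠ ∅ for every such U.
  x = 47: opens ∋ x are {47, 48, 49, 51}, {47, 48, 49, 50, 51}; each meets A ∖ {47}, so x IS a limit point.
  x = 48: open {48} ∋ x has {48} ∩ (A ∖ {48}) = ∅, so x is NOT a limit point.
  x = 49: opens ∋ x are {48, 49, 51}, {47, 48, 49, 51}, {48, 49, 50, 51}, {47, 48, 49, 50, 51}; each meets A ∖ {49}, so x IS a limit point.
  x = 50: open {50} ∋ x has {50} ∩ (A ∖ {50}) = ∅, so x is NOT a limit point.
  x = 51: open {51} ∋ x has {51} ∩ (A ∖ {51}) = ∅, so x is NOT a limit point.
Collecting: A' = {47, 49}.


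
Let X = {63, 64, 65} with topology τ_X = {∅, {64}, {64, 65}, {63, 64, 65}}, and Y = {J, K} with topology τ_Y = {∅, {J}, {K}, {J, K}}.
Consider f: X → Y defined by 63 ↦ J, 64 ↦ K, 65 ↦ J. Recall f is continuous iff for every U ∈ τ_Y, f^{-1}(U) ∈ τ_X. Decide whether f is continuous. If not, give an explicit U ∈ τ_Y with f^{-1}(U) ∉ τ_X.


f is NOT continuous.

Compute f^{-1}(U) for each U ∈ τ_Y:
  U = ∅: f^{-1}(U) = ∅ ∈ τ_X ✓.
  U = {J}: f^{-1}(U) = {63, 65} ∉ τ_X ✗.
  U = {K}: f^{-1}(U) = {64} ∈ τ_X ✓.
  U = {J, K}: f^{-1}(U) = {63, 64, 65} ∈ τ_X ✓.
Found U = {J} with f^{-1}(U) = {63, 65} not in τ_X. Therefore f is NOT continuous.


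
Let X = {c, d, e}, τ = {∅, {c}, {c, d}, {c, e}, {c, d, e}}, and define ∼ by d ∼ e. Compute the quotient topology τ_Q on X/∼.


X/∼ = {[c], [d=e]}; |τ_Q| = 3.

Equivalence classes: [c], [d=e].
Quotient map π: X → X/∼ sends c ↦ [c], d ↦ [d=e], e ↦ [d=e].
For each subset V ⊆ X/∼, compute π^{-1}(V) ⊆ X and check whether π^{-1}(V) ∈ τ. V is open in τ_Q iff π^{-1}(V) ∈ τ.
  V = {}: π^{-1}(V) = ∅ ∈ τ ✓.
  V = {[c]}: π^{-1}(V) = {c} ∈ τ ✓.
  V = {[d=e]}: π^{-1}(V) = {d, e} ∉ τ ✗.
  V = {[c], [d=e]}: π^{-1}(V) = {c, d, e} ∈ τ ✓.
Open sets in the quotient: τ_Q = {{}, {[c]}, {[c], [d=e]}} (3 elements).


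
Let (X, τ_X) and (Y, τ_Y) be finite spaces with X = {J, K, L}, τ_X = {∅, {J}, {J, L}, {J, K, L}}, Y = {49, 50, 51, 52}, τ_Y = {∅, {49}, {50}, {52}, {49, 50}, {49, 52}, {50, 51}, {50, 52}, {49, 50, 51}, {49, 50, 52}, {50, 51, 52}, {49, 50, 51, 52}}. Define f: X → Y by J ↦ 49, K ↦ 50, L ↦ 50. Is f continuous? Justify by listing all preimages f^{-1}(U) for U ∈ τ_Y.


f is NOT continuous.

Compute f^{-1}(U) for each U ∈ τ_Y:
  U = ∅: f^{-1}(U) = ∅ ∈ τ_X ✓.
  U = {49}: f^{-1}(U) = {J} ∈ τ_X ✓.
  U = {50}: f^{-1}(U) = {K, L} ∉ τ_X ✗.
  U = {52}: f^{-1}(U) = ∅ ∈ τ_X ✓.
  U = {49, 50}: f^{-1}(U) = {J, K, L} ∈ τ_X ✓.
  U = {49, 52}: f^{-1}(U) = {J} ∈ τ_X ✓.
  U = {50, 51}: f^{-1}(U) = {K, L} ∉ τ_X ✗.
  U = {50, 52}: f^{-1}(U) = {K, L} ∉ τ_X ✗.
  U = {49, 50, 51}: f^{-1}(U) = {J, K, L} ∈ τ_X ✓.
  U = {49, 50, 52}: f^{-1}(U) = {J, K, L} ∈ τ_X ✓.
  U = {50, 51, 52}: f^{-1}(U) = {K, L} ∉ τ_X ✗.
  U = {49, 50, 51, 52}: f^{-1}(U) = {J, K, L} ∈ τ_X ✓.
Found U = {50} with f^{-1}(U) = {K, L} not in τ_X. Therefore f is NOT continuous.


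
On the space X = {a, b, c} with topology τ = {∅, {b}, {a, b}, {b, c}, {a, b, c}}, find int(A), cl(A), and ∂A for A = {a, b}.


int(A) = {a, b}, cl(A) = {a, b, c}, ∂A = {c}.

Closed sets in (X, τ) are complements of opens:
  closed(X, τ) = {∅, {a}, {c}, {a, c}, {a, b, c}}.
int(A) = ⋃ {U ∈ τ : U ⊆ A}. Opens contained in A: ∅, {b}, {a, b}.
Taking the union of these: int(A) = {a, b}.
cl(A) = ⋂ {C closed : A ⊆ C}. Closed sets containing A: {a, b, c}.
Intersecting these: cl(A) = {a, b, c}.
∂A = cl(A) ∖ int(A) = {a, b, c} ∖ {a, b} = {c}.


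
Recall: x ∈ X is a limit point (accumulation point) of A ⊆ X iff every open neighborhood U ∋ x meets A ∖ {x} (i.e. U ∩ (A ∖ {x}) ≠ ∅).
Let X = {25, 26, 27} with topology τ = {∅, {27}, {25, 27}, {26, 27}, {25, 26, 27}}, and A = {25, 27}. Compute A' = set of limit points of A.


A' = {25, 26}

For each x ∈ X, list the open sets U ∈ τ with x ∈ U, then check whether U ∩ (A ∖ {x}) ≠ ∅ for every such U.
  x = 25: opens ∋ x are {25, 27}, {25, 26, 27}; each meets A ∖ {25}, so x IS a limit point.
  x = 26: opens ∋ x are {26, 27}, {25, 26, 27}; each meets A ∖ {26}, so x IS a limit point.
  x = 27: open {27} ∋ x has {27} ∩ (A ∖ {27}) = ∅, so x is NOT a limit point.
Collecting: A' = {25, 26}.


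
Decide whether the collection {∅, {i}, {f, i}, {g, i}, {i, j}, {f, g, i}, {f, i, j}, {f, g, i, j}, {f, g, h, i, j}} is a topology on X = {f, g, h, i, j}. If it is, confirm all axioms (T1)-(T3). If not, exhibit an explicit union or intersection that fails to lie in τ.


τ is NOT a topology on X.

Axiom (T1): ∅ ∈ τ? Yes; X ∈ τ? Yes.
Axiom (T2/T3): check pairwise unions and intersections of members of τ.
Counterexample for (T2): {g, i} ∪ {i, j} = {g, i, j} ∉ τ. Therefore τ is NOT a topology.


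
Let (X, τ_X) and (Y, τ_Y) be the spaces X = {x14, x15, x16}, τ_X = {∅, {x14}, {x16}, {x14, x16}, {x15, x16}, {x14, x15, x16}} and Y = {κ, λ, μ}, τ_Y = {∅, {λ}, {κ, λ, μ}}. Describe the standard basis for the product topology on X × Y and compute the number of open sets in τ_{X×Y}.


Basis B = {∅ × ∅, {x14} × {λ}, {x16} × {λ}, {x14, x16} × {λ}, {x15, x16} × {λ}, {x14} × {κ, λ, μ}, {x14, x15, x16} × {λ}, {x16} × {κ, λ, μ}, {x14, x16} × {κ, λ, μ}, {x15, x16} × {κ, λ, μ}, {x14, x15, x16} × {κ, λ, μ}}; |τ_{X×Y}| = 18.

Enumerate products U × V with U ∈ τ_X, V ∈ τ_Y (deduplicated):
  ∅ × ∅ = {} (∅)
  {x14} × {λ} = {(x14,λ)}
  {x16} × {λ} = {(x16,λ)}
  {x14, x16} × {λ} = {(x14,λ), (x16,λ)}
  {x15, x16} × {λ} = {(x15,λ), (x16,λ)}
  {x14} × {κ, λ, μ} = {(x14,κ), (x14,λ), (x14,μ)}
  {x14, x15, x16} × {λ} = {(x14,λ), (x15,λ), (x16,λ)}
  {x16} × {κ, λ, μ} = {(x16,κ), (x16,λ), (x16,μ)}
  {x14, x16} × {κ, λ, μ} = {(x14,κ), (x14,λ), (x14,μ), (x16,κ), (x16,λ), (x16,μ)}
  {x15, x16} × {κ, λ, μ} = {(x15,κ), (x15,λ), (x15,μ), (x16,κ), (x16,λ), (x16,μ)}
  {x14, x15, x16} × {κ, λ, μ} = {(x14,κ), (x14,λ), (x14,μ), (x15,κ), (x15,λ), (x15,μ), (x16,κ), (x16,λ), (x16,μ)}
These 11 distinct sets form the basis B.
Close under arbitrary unions to get τ_{X×Y}; counting gives |τ_{X×Y}| = 18.


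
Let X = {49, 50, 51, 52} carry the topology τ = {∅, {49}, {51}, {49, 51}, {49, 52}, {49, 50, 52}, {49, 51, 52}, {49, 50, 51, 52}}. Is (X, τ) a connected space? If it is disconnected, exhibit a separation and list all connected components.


(X, τ) is disconnected; components = [{51}, {49, 50, 52}].

Find clopen sets (U ∈ τ with X ∖ U ∈ τ):
  U = ∅, X ∖ U = {49, 50, 51, 52} — both open, so U is clopen.
  U = {51}, X ∖ U = {49, 50, 52} — both open, so U is clopen.
  U = {49, 50, 52}, X ∖ U = {51} — both open, so U is clopen.
  U = {49, 50, 51, 52}, X ∖ U = ∅ — both open, so U is clopen.
Nontrivial clopen(s) exist: e.g. {51}. So (X, τ) is disconnected.
Compute connected components by grouping points that agree on all clopens:
  component: {51}
  component: {49, 50, 52}


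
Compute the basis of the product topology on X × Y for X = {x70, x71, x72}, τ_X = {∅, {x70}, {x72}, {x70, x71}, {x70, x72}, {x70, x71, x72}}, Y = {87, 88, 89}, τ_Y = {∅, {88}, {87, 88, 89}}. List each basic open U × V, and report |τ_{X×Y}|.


Basis B = {∅ × ∅, {x70} × {88}, {x72} × {88}, {x70, x71} × {88}, {x70, x72} × {88}, {x70} × {87, 88, 89}, {x70, x71, x72} × {88}, {x72} × {87, 88, 89}, {x70, x71} × {87, 88, 89}, {x70, x72} × {87, 88, 89}, {x70, x71, x72} × {87, 88, 89}}; |τ_{X×Y}| = 18.

Enumerate products U × V with U ∈ τ_X, V ∈ τ_Y (deduplicated):
  ∅ × ∅ = {} (∅)
  {x70} × {88} = {(x70,88)}
  {x72} × {88} = {(x72,88)}
  {x70, x71} × {88} = {(x70,88), (x71,88)}
  {x70, x72} × {88} = {(x70,88), (x72,88)}
  {x70} × {87, 88, 89} = {(x70,87), (x70,88), (x70,89)}
  {x70, x71, x72} × {88} = {(x70,88), (x71,88), (x72,88)}
  {x72} × {87, 88, 89} = {(x72,87), (x72,88), (x72,89)}
  {x70, x71} × {87, 88, 89} = {(x70,87), (x70,88), (x70,89), (x71,87), (x71,88), (x71,89)}
  {x70, x72} × {87, 88, 89} = {(x70,87), (x70,88), (x70,89), (x72,87), (x72,88), (x72,89)}
  {x70, x71, x72} × {87, 88, 89} = {(x70,87), (x70,88), (x70,89), (x71,87), (x71,88), (x71,89), (x72,87), (x72,88), (x72,89)}
These 11 distinct sets form the basis B.
Close under arbitrary unions to get τ_{X×Y}; counting gives |τ_{X×Y}| = 18.


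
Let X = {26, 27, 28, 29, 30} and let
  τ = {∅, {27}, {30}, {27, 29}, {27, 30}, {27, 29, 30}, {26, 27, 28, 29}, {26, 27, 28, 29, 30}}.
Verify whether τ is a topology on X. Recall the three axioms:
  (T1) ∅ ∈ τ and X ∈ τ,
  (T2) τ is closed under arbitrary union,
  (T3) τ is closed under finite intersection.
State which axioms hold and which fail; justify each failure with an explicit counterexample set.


τ IS a topology on X.

Axiom (T1): ∅ ∈ τ? Yes; X ∈ τ? Yes.
Axiom (T2/T3): check pairwise unions and intersections of members of τ.
All pairwise intersections and unions checked — each lies in τ. Therefore τ satisfies (T1), (T2), (T3): it IS a topology on X.


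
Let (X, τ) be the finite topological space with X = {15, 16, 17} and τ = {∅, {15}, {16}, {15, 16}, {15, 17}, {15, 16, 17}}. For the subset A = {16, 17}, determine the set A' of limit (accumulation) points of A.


A' = ∅

For each x ∈ X, list the open sets U ∈ τ with x ∈ U, then check whether U ∩ (A ∖ {x}) ≠ ∅ for every such U.
  x = 15: open {15} ∋ x has {15} ∩ (A ∖ {15}) = ∅, so x is NOT a limit point.
  x = 16: open {16} ∋ x has {16} ∩ (A ∖ {16}) = ∅, so x is NOT a limit point.
  x = 17: open {15, 17} ∋ x has {15, 17} ∩ (A ∖ {17}) = ∅, so x is NOT a limit point.
Collecting: A' = ∅.


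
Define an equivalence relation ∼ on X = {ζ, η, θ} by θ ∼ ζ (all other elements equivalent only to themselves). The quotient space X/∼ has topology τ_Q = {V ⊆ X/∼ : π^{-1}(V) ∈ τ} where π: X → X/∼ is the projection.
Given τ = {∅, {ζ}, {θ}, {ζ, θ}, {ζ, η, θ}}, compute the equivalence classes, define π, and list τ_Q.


X/∼ = {[ζ=θ], [η]}; |τ_Q| = 3.

Equivalence classes: [ζ=θ], [η].
Quotient map π: X → X/∼ sends ζ ↦ [ζ=θ], η ↦ [η], θ ↦ [ζ=θ].
For each subset V ⊆ X/∼, compute π^{-1}(V) ⊆ X and check whether π^{-1}(V) ∈ τ. V is open in τ_Q iff π^{-1}(V) ∈ τ.
  V = {}: π^{-1}(V) = ∅ ∈ τ ✓.
  V = {[ζ=θ]}: π^{-1}(V) = {ζ, θ} ∈ τ ✓.
  V = {[η]}: π^{-1}(V) = {η} ∉ τ ✗.
  V = {[ζ=θ], [η]}: π^{-1}(V) = {ζ, η, θ} ∈ τ ✓.
Open sets in the quotient: τ_Q = {{}, {[ζ=θ]}, {[ζ=θ], [η]}} (3 elements).


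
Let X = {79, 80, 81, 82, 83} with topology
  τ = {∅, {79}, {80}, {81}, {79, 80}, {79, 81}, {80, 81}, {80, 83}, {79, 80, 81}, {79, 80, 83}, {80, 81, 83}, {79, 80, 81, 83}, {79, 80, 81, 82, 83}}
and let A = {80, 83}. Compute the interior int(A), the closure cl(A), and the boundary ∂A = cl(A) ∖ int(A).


int(A) = {80, 83}, cl(A) = {80, 82, 83}, ∂A = {82}.

Closed sets in (X, τ) are complements of opens:
  closed(X, τ) = {∅, {82}, {79, 82}, {81, 82}, {82, 83}, {79, 81, 82}, {79, 82, 83}, {80, 82, 83}, {81, 82, 83}, {79, 80, 82, 83}, {79, 81, 82, 83}, {80, 81, 82, 83}, {79, 80, 81, 82, 83}}.
int(A) = ⋃ {U ∈ τ : U ⊆ A}. Opens contained in A: ∅, {80}, {80, 83}.
Taking the union of these: int(A) = {80, 83}.
cl(A) = ⋂ {C closed : A ⊆ C}. Closed sets containing A: {80, 82, 83}, {79, 80, 82, 83}, {80, 81, 82, 83}, {79, 80, 81, 82, 83}.
Intersecting these: cl(A) = {80, 82, 83}.
∂A = cl(A) ∖ int(A) = {80, 82, 83} ∖ {80, 83} = {82}.


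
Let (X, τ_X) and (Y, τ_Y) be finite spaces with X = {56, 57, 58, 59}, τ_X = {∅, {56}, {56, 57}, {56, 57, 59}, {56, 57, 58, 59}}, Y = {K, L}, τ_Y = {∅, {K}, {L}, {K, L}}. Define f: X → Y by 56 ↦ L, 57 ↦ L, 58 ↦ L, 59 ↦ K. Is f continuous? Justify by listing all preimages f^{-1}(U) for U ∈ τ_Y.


f is NOT continuous.

Compute f^{-1}(U) for each U ∈ τ_Y:
  U = ∅: f^{-1}(U) = ∅ ∈ τ_X ✓.
  U = {K}: f^{-1}(U) = {59} ∉ τ_X ✗.
  U = {L}: f^{-1}(U) = {56, 57, 58} ∉ τ_X ✗.
  U = {K, L}: f^{-1}(U) = {56, 57, 58, 59} ∈ τ_X ✓.
Found U = {K} with f^{-1}(U) = {59} not in τ_X. Therefore f is NOT continuous.


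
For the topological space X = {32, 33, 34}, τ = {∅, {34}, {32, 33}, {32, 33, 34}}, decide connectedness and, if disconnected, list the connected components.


(X, τ) is disconnected; components = [{34}, {32, 33}].

Find clopen sets (U ∈ τ with X ∖ U ∈ τ):
  U = ∅, X ∖ U = {32, 33, 34} — both open, so U is clopen.
  U = {34}, X ∖ U = {32, 33} — both open, so U is clopen.
  U = {32, 33}, X ∖ U = {34} — both open, so U is clopen.
  U = {32, 33, 34}, X ∖ U = ∅ — both open, so U is clopen.
Nontrivial clopen(s) exist: e.g. {34}. So (X, τ) is disconnected.
Compute connected components by grouping points that agree on all clopens:
  component: {34}
  component: {32, 33}


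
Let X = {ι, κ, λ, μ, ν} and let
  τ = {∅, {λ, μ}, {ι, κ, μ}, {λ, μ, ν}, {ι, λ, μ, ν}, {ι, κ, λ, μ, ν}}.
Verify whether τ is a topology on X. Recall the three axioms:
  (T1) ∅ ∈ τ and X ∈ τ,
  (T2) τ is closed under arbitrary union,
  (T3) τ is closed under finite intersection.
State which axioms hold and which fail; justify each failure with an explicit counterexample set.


τ is NOT a topology on X.

Axiom (T1): ∅ ∈ τ? Yes; X ∈ τ? Yes.
Axiom (T2/T3): check pairwise unions and intersections of members of τ.
Counterexample for (T3): {λ, μ} ∩ {ι, κ, μ} = {μ} ∉ τ. Therefore τ is NOT a topology.


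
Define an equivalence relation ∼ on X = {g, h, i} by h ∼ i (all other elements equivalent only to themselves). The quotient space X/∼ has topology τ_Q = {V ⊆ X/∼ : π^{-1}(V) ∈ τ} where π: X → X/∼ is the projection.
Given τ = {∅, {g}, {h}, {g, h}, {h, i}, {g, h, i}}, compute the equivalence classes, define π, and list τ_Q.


X/∼ = {[g], [h=i]}; |τ_Q| = 4.

Equivalence classes: [g], [h=i].
Quotient map π: X → X/∼ sends g ↦ [g], h ↦ [h=i], i ↦ [h=i].
For each subset V ⊆ X/∼, compute π^{-1}(V) ⊆ X and check whether π^{-1}(V) ∈ τ. V is open in τ_Q iff π^{-1}(V) ∈ τ.
  V = {}: π^{-1}(V) = ∅ ∈ τ ✓.
  V = {[g]}: π^{-1}(V) = {g} ∈ τ ✓.
  V = {[h=i]}: π^{-1}(V) = {h, i} ∈ τ ✓.
  V = {[g], [h=i]}: π^{-1}(V) = {g, h, i} ∈ τ ✓.
Open sets in the quotient: τ_Q = {{}, {[g]}, {[h=i]}, {[g], [h=i]}} (4 elements).


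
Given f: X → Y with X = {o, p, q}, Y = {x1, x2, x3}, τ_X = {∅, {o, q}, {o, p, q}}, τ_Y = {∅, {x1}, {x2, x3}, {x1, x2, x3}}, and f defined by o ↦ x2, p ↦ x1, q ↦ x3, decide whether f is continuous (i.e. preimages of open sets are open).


f is NOT continuous.

Compute f^{-1}(U) for each U ∈ τ_Y:
  U = ∅: f^{-1}(U) = ∅ ∈ τ_X ✓.
  U = {x1}: f^{-1}(U) = {p} ∉ τ_X ✗.
  U = {x2, x3}: f^{-1}(U) = {o, q} ∈ τ_X ✓.
  U = {x1, x2, x3}: f^{-1}(U) = {o, p, q} ∈ τ_X ✓.
Found U = {x1} with f^{-1}(U) = {p} not in τ_X. Therefore f is NOT continuous.


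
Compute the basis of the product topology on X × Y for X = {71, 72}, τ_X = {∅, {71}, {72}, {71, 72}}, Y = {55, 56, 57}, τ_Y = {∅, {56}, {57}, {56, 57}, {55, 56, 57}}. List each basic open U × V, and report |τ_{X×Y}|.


Basis B = {∅ × ∅, {71} × {56}, {71} × {57}, {72} × {56}, {72} × {57}, {71} × {56, 57}, {71, 72} × {56}, {71, 72} × {57}, {72} × {56, 57}, {71} × {55, 56, 57}, {72} × {55, 56, 57}, {71, 72} × {56, 57}, {71, 72} × {55, 56, 57}}; |τ_{X×Y}| = 25.

Enumerate products U × V with U ∈ τ_X, V ∈ τ_Y (deduplicated):
  ∅ × ∅ = {} (∅)
  {71} × {56} = {(71,56)}
  {71} × {57} = {(71,57)}
  {72} × {56} = {(72,56)}
  {72} × {57} = {(72,57)}
  {71} × {56, 57} = {(71,56), (71,57)}
  {71, 72} × {56} = {(71,56), (72,56)}
  {71, 72} × {57} = {(71,57), (72,57)}
  {72} × {56, 57} = {(72,56), (72,57)}
  {71} × {55, 56, 57} = {(71,55), (71,56), (71,57)}
  {72} × {55, 56, 57} = {(72,55), (72,56), (72,57)}
  {71, 72} × {56, 57} = {(71,56), (71,57), (72,56), (72,57)}
  {71, 72} × {55, 56, 57} = {(71,55), (71,56), (71,57), (72,55), (72,56), (72,57)}
These 13 distinct sets form the basis B.
Close under arbitrary unions to get τ_{X×Y}; counting gives |τ_{X×Y}| = 25.


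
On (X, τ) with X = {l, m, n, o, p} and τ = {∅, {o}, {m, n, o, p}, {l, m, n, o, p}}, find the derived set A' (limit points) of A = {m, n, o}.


A' = {l, m, n, p}

For each x ∈ X, list the open sets U ∈ τ with x ∈ U, then check whether U ∩ (A ∖ {x}) ≠ ∅ for every such U.
  x = l: opens ∋ x are {l, m, n, o, p}; each meets A ∖ {l}, so x IS a limit point.
  x = m: opens ∋ x are {m, n, o, p}, {l, m, n, o, p}; each meets A ∖ {m}, so x IS a limit point.
  x = n: opens ∋ x are {m, n, o, p}, {l, m, n, o, p}; each meets A ∖ {n}, so x IS a limit point.
  x = o: open {o} ∋ x has {o} ∩ (A ∖ {o}) = ∅, so x is NOT a limit point.
  x = p: opens ∋ x are {m, n, o, p}, {l, m, n, o, p}; each meets A ∖ {p}, so x IS a limit point.
Collecting: A' = {l, m, n, p}.
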